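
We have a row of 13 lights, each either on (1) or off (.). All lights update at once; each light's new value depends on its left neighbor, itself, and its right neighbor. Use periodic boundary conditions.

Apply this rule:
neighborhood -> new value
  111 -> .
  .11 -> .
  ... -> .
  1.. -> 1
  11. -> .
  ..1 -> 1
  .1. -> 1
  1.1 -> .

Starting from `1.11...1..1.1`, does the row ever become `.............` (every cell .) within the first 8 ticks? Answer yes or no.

....1.11111..
...11......1.
..1..1....111
1111111..1...
.......1111.1
1.....1.....1
.1...111...1.
111.1...1.111
tick 8 is 111.1...1.111, still not uniform .

no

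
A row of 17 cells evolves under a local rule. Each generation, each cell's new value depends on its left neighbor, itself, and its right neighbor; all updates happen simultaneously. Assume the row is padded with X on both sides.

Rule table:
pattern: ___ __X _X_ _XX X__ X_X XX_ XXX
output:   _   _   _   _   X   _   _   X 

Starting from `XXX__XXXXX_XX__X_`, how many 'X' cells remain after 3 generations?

XX_X__XXX____X___
X___X__X_X____X__
_X___X____X____X_
count of X: 4

4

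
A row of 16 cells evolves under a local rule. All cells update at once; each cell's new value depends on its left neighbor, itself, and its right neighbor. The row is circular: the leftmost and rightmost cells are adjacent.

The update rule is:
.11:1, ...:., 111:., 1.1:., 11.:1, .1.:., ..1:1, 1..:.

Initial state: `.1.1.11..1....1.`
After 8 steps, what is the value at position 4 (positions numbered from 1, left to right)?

1....11.1....1..
....111.....1..1
...11.1....1..1.
..111.....1..1..
.11.1....1..1...
111.....1..1....
1.1....1..1....1
1.....1..1....11
position 4 holds .

.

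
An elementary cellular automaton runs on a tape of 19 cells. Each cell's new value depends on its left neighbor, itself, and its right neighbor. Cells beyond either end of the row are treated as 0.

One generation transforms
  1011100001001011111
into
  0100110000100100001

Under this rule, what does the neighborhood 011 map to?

0

At position 2 the neighborhood is 011; the next row has 0 there.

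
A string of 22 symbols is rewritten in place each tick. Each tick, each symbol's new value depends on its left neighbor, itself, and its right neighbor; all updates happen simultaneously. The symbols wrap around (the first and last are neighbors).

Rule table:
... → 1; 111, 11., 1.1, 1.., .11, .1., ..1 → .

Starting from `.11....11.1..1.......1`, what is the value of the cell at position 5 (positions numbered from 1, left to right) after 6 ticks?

.

tick 1: ....11.........11111..
tick 2: 111....1111111.......1
tick 3: ....11.........11111..  (repeats tick 1; period 2)
tick 6: 111....1111111.......1
position 5 holds .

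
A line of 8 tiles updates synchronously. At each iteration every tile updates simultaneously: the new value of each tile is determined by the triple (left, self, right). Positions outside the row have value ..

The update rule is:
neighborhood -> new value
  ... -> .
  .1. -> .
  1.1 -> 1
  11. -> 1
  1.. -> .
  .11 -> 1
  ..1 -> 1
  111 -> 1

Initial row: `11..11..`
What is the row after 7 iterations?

111111..

iteration 1: 11.111..
iteration 2: 111111..
iteration 3: 111111..  (fixed point — unchanged through iteration 7)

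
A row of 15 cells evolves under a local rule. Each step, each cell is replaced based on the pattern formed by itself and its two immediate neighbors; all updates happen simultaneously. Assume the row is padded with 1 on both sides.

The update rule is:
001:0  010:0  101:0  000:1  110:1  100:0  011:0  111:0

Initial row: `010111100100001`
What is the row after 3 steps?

000010100100000

step 1: 000000100001100
step 2: 011110001100100
step 3: 000010100100000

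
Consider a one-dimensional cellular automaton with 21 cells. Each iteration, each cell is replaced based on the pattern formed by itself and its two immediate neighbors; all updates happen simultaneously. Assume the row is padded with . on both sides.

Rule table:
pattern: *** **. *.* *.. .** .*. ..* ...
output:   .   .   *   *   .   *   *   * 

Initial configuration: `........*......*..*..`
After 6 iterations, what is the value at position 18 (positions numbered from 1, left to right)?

*********************
.....................
*********************  (repeats iteration 1; period 2)
iteration 6: .....................
position 18 holds .

.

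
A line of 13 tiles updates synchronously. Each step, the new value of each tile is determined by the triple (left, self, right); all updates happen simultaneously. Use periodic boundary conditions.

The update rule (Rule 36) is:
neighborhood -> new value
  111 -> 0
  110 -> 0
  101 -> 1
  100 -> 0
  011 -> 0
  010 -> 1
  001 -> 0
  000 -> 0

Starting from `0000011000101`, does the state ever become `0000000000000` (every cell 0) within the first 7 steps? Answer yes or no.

0000000000111
0000000000000
all cells are 0 at step 2

yes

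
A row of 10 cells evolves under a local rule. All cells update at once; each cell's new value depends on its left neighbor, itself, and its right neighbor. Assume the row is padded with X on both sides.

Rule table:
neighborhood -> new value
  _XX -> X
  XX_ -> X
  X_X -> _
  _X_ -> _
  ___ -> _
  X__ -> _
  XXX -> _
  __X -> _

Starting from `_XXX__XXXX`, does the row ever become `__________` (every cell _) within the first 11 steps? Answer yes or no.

_X_X__X___
__________
all cells are _ at step 2

yes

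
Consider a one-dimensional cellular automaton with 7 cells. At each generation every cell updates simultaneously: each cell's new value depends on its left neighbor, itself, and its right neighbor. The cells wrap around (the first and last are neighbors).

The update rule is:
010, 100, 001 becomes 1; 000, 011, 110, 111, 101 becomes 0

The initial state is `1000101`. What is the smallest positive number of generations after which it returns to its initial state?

generation 1: 0101100
generation 2: 1100010
generation 3: 0010110
generation 4: 0110001
generation 5: 0001011
generation 6: 1011000
generation 7: 1000101

7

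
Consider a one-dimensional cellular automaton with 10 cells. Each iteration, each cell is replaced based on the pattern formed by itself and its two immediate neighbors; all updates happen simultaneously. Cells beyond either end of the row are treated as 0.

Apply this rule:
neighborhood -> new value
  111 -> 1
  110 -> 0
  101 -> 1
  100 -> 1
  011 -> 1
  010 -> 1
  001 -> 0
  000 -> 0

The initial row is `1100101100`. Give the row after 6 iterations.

1101110110

1010111010
1111110111
1111101110
1111011101
1110111011
1101110110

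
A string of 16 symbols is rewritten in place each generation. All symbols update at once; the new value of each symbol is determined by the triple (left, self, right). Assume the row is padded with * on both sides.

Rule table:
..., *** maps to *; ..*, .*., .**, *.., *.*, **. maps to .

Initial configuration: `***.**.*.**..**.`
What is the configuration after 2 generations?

*..************.

**..............
*..************.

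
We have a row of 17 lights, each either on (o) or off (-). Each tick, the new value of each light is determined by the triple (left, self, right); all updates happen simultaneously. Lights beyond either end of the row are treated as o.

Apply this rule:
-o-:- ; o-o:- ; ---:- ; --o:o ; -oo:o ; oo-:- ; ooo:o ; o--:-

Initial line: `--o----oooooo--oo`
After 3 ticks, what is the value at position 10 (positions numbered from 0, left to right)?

-

-o----oooooo--ooo
-----oooooo--oooo
----oooooo--ooooo
position 10 holds -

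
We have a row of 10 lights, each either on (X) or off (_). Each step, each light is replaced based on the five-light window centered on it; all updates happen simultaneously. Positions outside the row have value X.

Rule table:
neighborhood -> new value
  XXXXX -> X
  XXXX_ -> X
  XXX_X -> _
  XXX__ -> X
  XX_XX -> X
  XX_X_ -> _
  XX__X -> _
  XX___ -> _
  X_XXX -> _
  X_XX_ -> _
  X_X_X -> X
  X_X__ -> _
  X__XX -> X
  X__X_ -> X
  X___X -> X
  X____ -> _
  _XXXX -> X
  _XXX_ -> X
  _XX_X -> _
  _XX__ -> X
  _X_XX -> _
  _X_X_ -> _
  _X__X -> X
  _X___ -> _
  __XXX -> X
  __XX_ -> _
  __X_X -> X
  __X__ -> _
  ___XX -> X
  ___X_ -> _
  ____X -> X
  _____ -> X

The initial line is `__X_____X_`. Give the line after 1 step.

_X___XX_X_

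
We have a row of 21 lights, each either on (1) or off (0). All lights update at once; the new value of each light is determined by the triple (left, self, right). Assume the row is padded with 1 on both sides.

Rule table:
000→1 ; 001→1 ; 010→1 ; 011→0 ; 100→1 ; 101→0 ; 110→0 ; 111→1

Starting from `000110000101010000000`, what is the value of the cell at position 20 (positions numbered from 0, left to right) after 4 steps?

1

111001111101011111111
110110111001001111111
100000010111110111111
011111110011100011111
position 20 holds 1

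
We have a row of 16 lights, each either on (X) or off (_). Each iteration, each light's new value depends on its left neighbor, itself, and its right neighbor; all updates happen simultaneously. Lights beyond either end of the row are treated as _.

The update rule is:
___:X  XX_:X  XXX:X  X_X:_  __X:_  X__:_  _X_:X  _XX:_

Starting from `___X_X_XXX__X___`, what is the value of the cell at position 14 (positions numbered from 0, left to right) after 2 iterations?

_

XX_X_X__XX__X_XX
_X_X_X___X__X__X
position 14 holds _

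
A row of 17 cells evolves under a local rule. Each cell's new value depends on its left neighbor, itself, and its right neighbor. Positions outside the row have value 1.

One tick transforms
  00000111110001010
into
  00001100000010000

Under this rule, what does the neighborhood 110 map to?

0

At position 9 the neighborhood is 110; the next row has 0 there.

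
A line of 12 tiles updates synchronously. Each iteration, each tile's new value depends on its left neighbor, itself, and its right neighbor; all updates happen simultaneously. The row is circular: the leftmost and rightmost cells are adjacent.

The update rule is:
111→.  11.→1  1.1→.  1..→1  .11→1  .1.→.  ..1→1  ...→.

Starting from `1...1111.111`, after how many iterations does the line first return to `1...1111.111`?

11.11..1.1..
11.1111...11
.1.1..11.11.
1...1111.111

4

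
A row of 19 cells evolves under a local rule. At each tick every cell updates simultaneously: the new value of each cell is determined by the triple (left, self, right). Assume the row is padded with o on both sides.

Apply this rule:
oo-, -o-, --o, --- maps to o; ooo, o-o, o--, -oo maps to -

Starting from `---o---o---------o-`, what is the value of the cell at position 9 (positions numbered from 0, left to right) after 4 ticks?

-

-ooo-ooo-ooooooooo-
---o---o---------o-  (repeats tick 0; period 2)
tick 4: ---o---o---------o-
position 9 holds -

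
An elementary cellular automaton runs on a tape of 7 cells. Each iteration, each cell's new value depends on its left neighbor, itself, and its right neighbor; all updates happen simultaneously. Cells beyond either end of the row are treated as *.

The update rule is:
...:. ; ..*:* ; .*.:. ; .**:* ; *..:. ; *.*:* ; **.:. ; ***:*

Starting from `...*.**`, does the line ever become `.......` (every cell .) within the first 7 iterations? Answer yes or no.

no

..*.***
.*.****
*.*****
.******
*******
*******  (fixed point — unchanged through iteration 7)
iteration 7 is *******, still not uniform .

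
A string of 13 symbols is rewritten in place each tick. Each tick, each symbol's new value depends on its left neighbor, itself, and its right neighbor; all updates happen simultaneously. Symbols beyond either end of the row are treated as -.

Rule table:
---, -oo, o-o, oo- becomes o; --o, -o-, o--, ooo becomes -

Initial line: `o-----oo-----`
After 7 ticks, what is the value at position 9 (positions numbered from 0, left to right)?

tick 1: --ooo-oo-oooo
tick 2: o-o-oooooo--o
tick 3: -o-oo----o---
tick 4: --ooo-oo---oo
tick 5: o-o-oooo-o-oo
tick 6: -o-oo--oo-ooo
tick 7: --ooo--oooo-o
position 9 holds o

o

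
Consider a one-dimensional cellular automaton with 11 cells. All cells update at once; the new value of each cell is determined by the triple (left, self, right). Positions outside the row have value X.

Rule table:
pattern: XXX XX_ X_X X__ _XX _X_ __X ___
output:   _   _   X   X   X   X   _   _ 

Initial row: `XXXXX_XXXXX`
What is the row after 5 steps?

_____XX____
X____X_X___
_X___XXXX__
XXX__X___X_
___X_XX__XX

___X_XX__XX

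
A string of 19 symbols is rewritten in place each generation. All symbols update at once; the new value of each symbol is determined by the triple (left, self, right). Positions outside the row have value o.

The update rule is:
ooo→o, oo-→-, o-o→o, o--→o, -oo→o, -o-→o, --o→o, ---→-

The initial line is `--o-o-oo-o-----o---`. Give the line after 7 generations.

o-ooo-ooooo-ooooooo

generation 1: ooooooo-ooo---ooo-o
generation 2: oooooo-ooo-o-ooo-oo
generation 3: ooooo-ooo-ooooo-ooo
generation 4: oooo-ooo-ooooo-oooo
generation 5: ooo-ooo-ooooo-ooooo
generation 6: oo-ooo-ooooo-oooooo
generation 7: o-ooo-ooooo-ooooooo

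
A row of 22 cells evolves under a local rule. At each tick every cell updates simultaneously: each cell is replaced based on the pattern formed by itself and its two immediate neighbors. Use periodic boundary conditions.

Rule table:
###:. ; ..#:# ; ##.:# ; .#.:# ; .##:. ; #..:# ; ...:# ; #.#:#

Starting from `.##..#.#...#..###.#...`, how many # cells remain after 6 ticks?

#.############..######
##...........###......
.############..#######
#...........###......#
############..#######.
...........###......##
count of #: 5

5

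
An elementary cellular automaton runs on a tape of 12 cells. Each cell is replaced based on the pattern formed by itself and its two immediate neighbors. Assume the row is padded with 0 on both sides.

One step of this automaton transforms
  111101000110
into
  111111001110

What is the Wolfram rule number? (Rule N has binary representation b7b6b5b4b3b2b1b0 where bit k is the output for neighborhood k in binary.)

238

position 1: 111 → 1  (bit 7 = 1)
position 3: 110 → 1  (bit 6 = 1)
position 4: 101 → 1  (bit 5 = 1)
position 6: 100 → 0  (bit 4 = 0)
position 0: 011 → 1  (bit 3 = 1)
position 5: 010 → 1  (bit 2 = 1)
position 8: 001 → 1  (bit 1 = 1)
position 7: 000 → 0  (bit 0 = 0)
bits b7..b0 = 11101110 = 238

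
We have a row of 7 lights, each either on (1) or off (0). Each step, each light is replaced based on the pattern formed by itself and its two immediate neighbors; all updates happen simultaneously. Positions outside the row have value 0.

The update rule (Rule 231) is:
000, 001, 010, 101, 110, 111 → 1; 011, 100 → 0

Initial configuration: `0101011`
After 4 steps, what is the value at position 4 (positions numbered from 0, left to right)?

1

1111101
0111111
1011111
1101111
position 4 holds 1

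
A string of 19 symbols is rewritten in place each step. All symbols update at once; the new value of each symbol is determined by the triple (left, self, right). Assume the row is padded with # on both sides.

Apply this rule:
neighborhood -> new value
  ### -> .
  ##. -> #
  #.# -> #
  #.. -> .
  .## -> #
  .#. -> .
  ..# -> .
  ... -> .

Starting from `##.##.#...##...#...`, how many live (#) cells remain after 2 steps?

step 1: .#####....##.......
step 2: ##...#....##.......
count of #: 5

5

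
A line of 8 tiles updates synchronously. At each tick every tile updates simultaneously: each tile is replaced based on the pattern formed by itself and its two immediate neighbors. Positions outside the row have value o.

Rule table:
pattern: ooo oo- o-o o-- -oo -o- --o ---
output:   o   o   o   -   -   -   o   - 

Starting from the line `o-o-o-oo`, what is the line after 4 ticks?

ooooo-o-

tick 1: oo-o-o-o
tick 2: ooo-o-o-
tick 3: oooo-o-o
tick 4: ooooo-o-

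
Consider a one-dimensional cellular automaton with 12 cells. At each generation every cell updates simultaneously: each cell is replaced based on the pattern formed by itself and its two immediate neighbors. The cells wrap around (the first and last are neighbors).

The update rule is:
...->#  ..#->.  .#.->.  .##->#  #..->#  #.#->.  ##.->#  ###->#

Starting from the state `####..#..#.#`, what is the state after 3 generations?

#####..#...#
######..##.#
#######.##.#

#######.##.#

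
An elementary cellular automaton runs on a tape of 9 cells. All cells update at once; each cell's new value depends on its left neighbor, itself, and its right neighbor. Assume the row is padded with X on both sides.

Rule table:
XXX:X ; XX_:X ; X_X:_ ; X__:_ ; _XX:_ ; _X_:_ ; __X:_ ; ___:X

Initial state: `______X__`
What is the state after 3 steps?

_XXXX____
__XXX_XX_
___XX__X_

___XX__X_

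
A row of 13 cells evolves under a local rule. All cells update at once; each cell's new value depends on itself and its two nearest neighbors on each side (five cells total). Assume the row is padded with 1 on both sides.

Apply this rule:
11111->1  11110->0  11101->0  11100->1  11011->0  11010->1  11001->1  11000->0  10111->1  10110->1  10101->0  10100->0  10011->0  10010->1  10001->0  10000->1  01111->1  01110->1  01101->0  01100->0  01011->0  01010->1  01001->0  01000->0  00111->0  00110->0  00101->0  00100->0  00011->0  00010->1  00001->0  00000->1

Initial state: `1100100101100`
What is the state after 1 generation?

0111001001010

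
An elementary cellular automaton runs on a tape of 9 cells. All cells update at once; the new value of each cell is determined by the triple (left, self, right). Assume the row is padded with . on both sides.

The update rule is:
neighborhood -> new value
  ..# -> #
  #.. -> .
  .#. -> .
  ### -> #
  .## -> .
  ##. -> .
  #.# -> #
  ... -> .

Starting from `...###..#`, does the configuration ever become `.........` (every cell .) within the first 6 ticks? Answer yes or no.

no

tick 1: ..#.#..#.
tick 2: .#.#..#..
tick 3: #.#..#...
tick 4: .#..#....
tick 5: #..#.....
tick 6: ..#......
tick 6 is ..#......, still not uniform .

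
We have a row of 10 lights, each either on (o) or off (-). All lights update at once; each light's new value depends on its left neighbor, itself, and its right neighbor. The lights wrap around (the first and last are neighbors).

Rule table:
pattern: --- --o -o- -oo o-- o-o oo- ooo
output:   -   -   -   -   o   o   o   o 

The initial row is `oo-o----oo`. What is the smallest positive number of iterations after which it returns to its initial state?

10

ooo-o----o
oooo-o----
-oooo-o---
--oooo-o--
---oooo-o-
----oooo-o
o----oooo-
-o----oooo
o-o----ooo
oo-o----oo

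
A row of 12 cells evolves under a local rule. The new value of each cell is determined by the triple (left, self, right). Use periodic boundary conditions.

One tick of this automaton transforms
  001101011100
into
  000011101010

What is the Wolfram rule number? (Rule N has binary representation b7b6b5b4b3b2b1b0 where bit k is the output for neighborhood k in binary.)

position 8: 111 → 1  (bit 7 = 1)
position 3: 110 → 0  (bit 6 = 0)
position 4: 101 → 1  (bit 5 = 1)
position 10: 100 → 1  (bit 4 = 1)
position 2: 011 → 0  (bit 3 = 0)
position 5: 010 → 1  (bit 2 = 1)
position 1: 001 → 0  (bit 1 = 0)
position 0: 000 → 0  (bit 0 = 0)
bits b7..b0 = 10110100 = 180

180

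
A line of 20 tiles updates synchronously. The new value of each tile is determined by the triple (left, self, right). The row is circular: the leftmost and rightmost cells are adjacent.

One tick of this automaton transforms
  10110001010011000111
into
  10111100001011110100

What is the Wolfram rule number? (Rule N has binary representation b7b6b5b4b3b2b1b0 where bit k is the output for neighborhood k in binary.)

position 18: 111 → 0  (bit 7 = 0)
position 0: 110 → 1  (bit 6 = 1)
position 1: 101 → 0  (bit 5 = 0)
position 4: 100 → 1  (bit 4 = 1)
position 2: 011 → 1  (bit 3 = 1)
position 7: 010 → 0  (bit 2 = 0)
position 6: 001 → 0  (bit 1 = 0)
position 5: 000 → 1  (bit 0 = 1)
bits b7..b0 = 01011001 = 89

89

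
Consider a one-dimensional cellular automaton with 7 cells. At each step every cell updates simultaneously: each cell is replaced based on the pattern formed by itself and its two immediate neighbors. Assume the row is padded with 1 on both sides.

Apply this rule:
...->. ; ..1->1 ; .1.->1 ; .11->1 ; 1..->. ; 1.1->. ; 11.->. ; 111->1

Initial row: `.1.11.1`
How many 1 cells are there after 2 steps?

4

.1.1..1
.1.1.11
count of 1: 4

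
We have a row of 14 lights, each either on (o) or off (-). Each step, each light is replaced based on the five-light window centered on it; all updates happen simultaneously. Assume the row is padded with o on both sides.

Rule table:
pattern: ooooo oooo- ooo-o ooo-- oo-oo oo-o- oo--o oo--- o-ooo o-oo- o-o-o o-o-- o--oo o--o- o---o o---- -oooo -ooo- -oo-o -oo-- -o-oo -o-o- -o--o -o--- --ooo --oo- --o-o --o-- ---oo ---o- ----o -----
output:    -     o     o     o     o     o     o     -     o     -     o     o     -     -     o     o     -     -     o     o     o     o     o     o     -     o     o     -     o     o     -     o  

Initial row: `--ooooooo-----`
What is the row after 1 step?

o------oo-oo-o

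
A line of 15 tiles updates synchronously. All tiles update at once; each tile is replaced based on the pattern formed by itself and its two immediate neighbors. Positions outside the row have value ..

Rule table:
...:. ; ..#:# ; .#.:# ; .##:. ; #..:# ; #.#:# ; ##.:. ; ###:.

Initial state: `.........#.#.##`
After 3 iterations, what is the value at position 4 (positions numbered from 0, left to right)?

iteration 1: ........#####..
iteration 2: .......#.....#.
iteration 3: ......###...###
position 4 holds .

.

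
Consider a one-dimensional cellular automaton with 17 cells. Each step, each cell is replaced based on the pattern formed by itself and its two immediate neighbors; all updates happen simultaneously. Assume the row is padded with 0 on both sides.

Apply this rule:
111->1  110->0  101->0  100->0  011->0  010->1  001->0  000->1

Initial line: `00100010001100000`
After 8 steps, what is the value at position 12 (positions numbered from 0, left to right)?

10101010100001111
10101010101100110
10101010100000000
10101010101111111
10101010100111110
10101010100011100
10101010101001001
10101010101001001
position 12 holds 0

0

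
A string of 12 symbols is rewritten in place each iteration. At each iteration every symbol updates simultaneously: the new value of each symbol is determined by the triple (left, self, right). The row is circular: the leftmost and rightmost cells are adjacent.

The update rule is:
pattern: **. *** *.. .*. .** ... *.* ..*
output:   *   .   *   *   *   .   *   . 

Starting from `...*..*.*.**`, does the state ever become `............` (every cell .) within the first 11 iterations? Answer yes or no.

no

*..**.******
**.****.....
****..**....
*..**.***...
**.****.**..
****..*****.
*..**.*...**
**.*****..*.
****...**.**
...**..****.
...***.*..**
iteration 11 is ...***.*..**, still not uniform .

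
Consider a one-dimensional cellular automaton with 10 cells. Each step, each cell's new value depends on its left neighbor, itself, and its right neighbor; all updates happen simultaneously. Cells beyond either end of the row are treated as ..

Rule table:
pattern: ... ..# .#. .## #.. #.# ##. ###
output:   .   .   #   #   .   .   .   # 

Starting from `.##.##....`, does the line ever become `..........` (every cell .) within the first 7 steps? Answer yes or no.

no

.#..#.....
.#..#.....  (fixed point — unchanged through step 7)
step 7 is .#..#....., still not uniform .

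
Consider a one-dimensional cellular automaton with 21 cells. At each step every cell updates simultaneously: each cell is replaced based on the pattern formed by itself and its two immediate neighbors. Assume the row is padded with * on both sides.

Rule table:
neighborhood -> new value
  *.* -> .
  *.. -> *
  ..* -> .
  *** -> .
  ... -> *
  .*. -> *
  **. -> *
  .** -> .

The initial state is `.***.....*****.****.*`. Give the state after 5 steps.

****.....*....*..*.*.

step 1: ...*****.....*....*..
step 2: **.....*****.****.**.
step 3: .*****.....*....*..*.
step 4: .....*****.****.**.*.
step 5: ****.....*....*..*.*.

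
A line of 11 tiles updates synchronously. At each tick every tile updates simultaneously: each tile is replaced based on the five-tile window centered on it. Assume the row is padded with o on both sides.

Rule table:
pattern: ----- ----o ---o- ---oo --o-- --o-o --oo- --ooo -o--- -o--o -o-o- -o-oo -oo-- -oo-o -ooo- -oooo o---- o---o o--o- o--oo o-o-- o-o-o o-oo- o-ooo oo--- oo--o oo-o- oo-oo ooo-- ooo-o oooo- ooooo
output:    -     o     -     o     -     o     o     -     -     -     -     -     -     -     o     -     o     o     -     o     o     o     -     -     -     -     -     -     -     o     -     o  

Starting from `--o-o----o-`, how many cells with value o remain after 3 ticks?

5

tick 1: --o-o-oo-o-
tick 2: --o-o----o-  (repeats tick 0; period 2)
tick 3: --o-o-oo-o-
count of o: 5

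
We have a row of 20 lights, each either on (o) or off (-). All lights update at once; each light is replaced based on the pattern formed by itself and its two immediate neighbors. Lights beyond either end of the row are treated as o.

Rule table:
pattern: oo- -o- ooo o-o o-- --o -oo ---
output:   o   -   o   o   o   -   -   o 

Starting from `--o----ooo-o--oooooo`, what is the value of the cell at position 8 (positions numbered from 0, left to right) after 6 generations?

generation 1: o--ooo--ooo-o--ooooo
generation 2: oo--ooo--ooo-o--oooo
generation 3: ooo--ooo--ooo-o--ooo
generation 4: oooo--ooo--ooo-o--oo
generation 5: ooooo--ooo--ooo-o--o
generation 6: oooooo--ooo--ooo-o--
position 8 holds o

o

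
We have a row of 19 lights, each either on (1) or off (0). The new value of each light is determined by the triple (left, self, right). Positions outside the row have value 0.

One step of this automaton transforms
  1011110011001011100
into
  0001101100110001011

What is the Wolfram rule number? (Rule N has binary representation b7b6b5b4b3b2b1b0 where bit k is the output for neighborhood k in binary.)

position 3: 111 → 1  (bit 7 = 1)
position 5: 110 → 0  (bit 6 = 0)
position 1: 101 → 0  (bit 5 = 0)
position 6: 100 → 1  (bit 4 = 1)
position 2: 011 → 0  (bit 3 = 0)
position 0: 010 → 0  (bit 2 = 0)
position 7: 001 → 1  (bit 1 = 1)
position 18: 000 → 1  (bit 0 = 1)
bits b7..b0 = 10010011 = 147

147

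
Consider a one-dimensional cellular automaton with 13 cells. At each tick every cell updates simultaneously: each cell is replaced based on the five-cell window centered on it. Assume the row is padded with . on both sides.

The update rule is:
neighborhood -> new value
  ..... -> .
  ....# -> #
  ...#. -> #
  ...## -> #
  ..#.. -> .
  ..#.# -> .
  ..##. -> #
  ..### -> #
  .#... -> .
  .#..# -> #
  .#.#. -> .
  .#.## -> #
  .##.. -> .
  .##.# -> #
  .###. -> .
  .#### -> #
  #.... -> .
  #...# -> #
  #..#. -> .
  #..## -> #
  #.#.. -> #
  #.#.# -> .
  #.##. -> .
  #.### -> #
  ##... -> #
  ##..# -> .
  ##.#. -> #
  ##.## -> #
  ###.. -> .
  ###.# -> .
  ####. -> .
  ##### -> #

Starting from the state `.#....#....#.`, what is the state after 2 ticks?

..###.####.#.

#...##...##..
..###.####.#.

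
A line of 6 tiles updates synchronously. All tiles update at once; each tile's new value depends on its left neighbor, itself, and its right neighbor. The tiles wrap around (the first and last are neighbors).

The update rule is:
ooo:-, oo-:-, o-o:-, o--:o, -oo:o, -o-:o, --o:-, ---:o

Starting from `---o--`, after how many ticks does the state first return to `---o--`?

2

tick 1: oo-ooo
tick 2: ---o--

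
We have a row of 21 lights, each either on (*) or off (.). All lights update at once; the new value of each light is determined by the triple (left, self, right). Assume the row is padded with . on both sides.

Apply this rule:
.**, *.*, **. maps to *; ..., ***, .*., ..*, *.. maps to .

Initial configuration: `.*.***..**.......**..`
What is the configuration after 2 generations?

..**.*..**.......**..
..***...**.......**..

..***...**.......**..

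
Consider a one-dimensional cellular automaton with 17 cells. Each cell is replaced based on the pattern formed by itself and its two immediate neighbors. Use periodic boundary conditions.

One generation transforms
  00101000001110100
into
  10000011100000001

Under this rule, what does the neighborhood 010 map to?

0

At position 2 the neighborhood is 010; the next row has 0 there.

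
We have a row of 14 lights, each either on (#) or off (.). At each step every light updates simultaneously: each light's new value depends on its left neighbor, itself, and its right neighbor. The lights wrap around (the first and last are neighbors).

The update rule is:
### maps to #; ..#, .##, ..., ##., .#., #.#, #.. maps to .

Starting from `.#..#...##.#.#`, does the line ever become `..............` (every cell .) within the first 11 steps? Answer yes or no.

yes

..............
all cells are . at step 1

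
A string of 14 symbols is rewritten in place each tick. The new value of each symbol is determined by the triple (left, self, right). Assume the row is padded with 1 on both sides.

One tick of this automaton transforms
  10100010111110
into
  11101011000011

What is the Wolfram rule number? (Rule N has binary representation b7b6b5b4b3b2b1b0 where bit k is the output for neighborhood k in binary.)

position 9: 111 → 0  (bit 7 = 0)
position 0: 110 → 1  (bit 6 = 1)
position 1: 101 → 1  (bit 5 = 1)
position 3: 100 → 0  (bit 4 = 0)
position 8: 011 → 0  (bit 3 = 0)
position 2: 010 → 1  (bit 2 = 1)
position 5: 001 → 0  (bit 1 = 0)
position 4: 000 → 1  (bit 0 = 1)
bits b7..b0 = 01100101 = 101

101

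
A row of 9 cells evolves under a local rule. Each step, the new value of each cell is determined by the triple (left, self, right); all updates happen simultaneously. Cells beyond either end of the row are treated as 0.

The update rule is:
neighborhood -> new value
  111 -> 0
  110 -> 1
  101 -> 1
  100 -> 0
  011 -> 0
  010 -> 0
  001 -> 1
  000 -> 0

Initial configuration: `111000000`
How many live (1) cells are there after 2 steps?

step 1: 001000000
step 2: 010000000
count of 1: 1

1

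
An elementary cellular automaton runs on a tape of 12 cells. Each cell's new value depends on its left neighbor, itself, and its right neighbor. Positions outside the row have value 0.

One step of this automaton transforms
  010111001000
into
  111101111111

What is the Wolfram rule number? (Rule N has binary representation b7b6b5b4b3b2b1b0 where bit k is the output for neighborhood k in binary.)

position 4: 111 → 0  (bit 7 = 0)
position 5: 110 → 1  (bit 6 = 1)
position 2: 101 → 1  (bit 5 = 1)
position 6: 100 → 1  (bit 4 = 1)
position 3: 011 → 1  (bit 3 = 1)
position 1: 010 → 1  (bit 2 = 1)
position 0: 001 → 1  (bit 1 = 1)
position 10: 000 → 1  (bit 0 = 1)
bits b7..b0 = 01111111 = 127

127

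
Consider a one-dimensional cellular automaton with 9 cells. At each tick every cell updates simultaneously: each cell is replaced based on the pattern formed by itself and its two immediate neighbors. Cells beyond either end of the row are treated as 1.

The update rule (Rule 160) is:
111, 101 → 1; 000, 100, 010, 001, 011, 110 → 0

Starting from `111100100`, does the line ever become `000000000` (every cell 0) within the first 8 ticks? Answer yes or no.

tick 1: 111000000
tick 2: 110000000
tick 3: 100000000
tick 4: 000000000
all cells are 0 at tick 4

yes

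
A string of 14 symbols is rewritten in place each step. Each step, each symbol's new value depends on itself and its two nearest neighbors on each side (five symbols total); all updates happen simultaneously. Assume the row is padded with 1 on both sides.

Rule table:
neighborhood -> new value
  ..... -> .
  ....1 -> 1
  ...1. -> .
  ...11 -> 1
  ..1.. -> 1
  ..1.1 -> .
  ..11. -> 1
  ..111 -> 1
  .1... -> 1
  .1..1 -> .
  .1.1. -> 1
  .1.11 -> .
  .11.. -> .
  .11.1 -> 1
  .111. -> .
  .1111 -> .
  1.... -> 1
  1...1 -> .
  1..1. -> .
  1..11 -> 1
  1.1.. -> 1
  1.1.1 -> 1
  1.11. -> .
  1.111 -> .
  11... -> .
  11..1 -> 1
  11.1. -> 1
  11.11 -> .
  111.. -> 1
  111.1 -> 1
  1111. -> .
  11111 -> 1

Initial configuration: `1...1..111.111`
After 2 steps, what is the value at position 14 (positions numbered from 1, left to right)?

1...1.11.1...1
1......1111.11
position 14 holds 1

1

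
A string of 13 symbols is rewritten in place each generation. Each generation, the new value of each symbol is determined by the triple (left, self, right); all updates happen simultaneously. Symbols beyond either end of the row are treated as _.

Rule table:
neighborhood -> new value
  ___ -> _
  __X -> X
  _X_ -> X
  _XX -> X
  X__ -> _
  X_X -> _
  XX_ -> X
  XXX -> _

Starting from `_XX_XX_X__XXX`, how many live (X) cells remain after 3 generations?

generation 1: XXX_XX_X_XX_X
generation 2: X_X_XX_X_XX_X
generation 3: X_X_XX_X_XX_X
count of X: 8

8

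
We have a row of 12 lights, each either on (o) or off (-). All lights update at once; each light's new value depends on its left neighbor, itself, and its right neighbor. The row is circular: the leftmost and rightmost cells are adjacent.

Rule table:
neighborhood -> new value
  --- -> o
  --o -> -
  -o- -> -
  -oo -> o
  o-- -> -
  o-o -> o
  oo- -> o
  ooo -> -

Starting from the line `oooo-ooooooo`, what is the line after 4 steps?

-ooo-ooo-ooo

---ooo------
oo-o-o-ooooo
-oo-o-oo----
-ooo-ooo-ooo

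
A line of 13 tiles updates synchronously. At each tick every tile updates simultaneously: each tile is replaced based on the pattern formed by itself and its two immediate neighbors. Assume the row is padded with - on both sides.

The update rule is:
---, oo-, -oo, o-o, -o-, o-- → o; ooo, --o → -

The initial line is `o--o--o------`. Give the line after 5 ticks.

o---ooooo-o-o

oo-oo-ooooooo
ooooooo-----o
o-----ooooo-o
ooooo-o---ooo
o---ooooo-o-o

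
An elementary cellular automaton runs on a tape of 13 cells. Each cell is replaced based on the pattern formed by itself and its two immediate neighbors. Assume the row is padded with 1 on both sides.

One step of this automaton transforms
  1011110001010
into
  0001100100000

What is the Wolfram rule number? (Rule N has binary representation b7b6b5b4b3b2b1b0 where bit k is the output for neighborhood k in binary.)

position 3: 111 → 1  (bit 7 = 1)
position 0: 110 → 0  (bit 6 = 0)
position 1: 101 → 0  (bit 5 = 0)
position 6: 100 → 0  (bit 4 = 0)
position 2: 011 → 0  (bit 3 = 0)
position 9: 010 → 0  (bit 2 = 0)
position 8: 001 → 0  (bit 1 = 0)
position 7: 000 → 1  (bit 0 = 1)
bits b7..b0 = 10000001 = 129

129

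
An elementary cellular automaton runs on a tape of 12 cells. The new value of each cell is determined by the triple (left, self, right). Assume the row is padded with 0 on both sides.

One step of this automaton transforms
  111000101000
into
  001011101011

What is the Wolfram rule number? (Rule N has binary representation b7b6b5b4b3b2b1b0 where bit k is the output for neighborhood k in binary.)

71

position 1: 111 → 0  (bit 7 = 0)
position 2: 110 → 1  (bit 6 = 1)
position 7: 101 → 0  (bit 5 = 0)
position 3: 100 → 0  (bit 4 = 0)
position 0: 011 → 0  (bit 3 = 0)
position 6: 010 → 1  (bit 2 = 1)
position 5: 001 → 1  (bit 1 = 1)
position 4: 000 → 1  (bit 0 = 1)
bits b7..b0 = 01000111 = 71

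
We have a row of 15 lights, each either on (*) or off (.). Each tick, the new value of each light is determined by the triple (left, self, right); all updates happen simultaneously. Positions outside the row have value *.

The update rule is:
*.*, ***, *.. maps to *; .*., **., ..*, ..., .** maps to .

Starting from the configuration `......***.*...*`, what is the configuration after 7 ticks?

*.*.*.*......*.

tick 1: *......*.*.*...
tick 2: .*......*.*.*..
tick 3: *.*......*.*.*.
tick 4: .*.*......*.*.*
tick 5: *.*.*......*.*.
tick 6: .*.*.*......*.*
tick 7: *.*.*.*......*.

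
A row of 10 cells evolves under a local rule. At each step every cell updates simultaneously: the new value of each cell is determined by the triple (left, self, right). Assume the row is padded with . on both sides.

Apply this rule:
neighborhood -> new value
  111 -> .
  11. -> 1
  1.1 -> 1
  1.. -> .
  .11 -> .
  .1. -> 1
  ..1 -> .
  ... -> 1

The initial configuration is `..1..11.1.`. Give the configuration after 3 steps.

step 1: 1.1...111.
step 2: 111.1...1.
step 3: ..111.1.1.

..111.1.1.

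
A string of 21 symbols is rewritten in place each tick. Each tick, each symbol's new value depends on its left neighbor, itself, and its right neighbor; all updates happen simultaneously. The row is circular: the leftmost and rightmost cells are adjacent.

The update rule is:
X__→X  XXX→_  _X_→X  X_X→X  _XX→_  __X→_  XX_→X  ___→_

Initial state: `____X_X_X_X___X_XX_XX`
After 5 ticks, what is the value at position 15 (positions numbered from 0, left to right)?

X

tick 1: X___XXXXXXXX__XX_XX_X
tick 2: XX_________XX__XX_XX_
tick 3: _XX_________XX__XX_XX
tick 4: X_XX_________XX__XX_X
tick 5: XX_XX_________XX__XX_
position 15 holds X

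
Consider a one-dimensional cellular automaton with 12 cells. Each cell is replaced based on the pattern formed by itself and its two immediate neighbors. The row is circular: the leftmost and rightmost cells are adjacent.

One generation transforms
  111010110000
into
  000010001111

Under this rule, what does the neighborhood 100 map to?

At position 8 the neighborhood is 100; the next row has 1 there.

1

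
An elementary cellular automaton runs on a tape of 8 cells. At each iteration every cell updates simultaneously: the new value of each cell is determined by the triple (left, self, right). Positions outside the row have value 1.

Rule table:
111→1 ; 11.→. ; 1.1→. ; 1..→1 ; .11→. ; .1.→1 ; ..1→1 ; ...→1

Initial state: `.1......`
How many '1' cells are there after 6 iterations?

3

.1111111
..111111
11.11111
1...1111
.111.111
..1...11
count of 1: 3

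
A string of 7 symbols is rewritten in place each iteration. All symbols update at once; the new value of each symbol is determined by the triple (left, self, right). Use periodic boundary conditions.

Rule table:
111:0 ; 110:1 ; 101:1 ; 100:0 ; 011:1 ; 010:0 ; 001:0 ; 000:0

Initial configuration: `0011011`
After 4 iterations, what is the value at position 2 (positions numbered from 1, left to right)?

0

iteration 1: 0011111
iteration 2: 0010001
iteration 3: 0000000
iteration 4: 0000000
position 2 holds 0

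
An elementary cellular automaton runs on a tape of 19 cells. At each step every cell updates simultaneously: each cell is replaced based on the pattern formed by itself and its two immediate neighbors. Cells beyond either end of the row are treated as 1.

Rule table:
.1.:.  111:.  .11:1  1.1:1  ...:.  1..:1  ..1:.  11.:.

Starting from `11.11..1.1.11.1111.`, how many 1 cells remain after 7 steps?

11

..11.1..1.11.11...1
1.1.1.1..11.11.1..1
.1.1.1.1.1.11.1.1.1
1.1.1.1.1.11.1.1.11
.1.1.1.1.11.1.1.11.
1.1.1.1.11.1.1.11.1
.1.1.1.11.1.1.11.11
count of 1: 11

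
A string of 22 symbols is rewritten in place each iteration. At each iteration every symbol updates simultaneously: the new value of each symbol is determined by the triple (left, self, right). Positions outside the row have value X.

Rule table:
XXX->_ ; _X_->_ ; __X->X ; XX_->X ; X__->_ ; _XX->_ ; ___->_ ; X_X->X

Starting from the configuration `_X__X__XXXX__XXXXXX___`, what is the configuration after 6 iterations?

X__X__X___X_X_____X__X
X_X__X___X_X_____X__X_
XX__X___X_X_____X__X_X
_X_X___X_X_____X__X_X_
X_X___X_X_____X__X_X_X
XX___X_X_____X__X_X_X_

XX___X_X_____X__X_X_X_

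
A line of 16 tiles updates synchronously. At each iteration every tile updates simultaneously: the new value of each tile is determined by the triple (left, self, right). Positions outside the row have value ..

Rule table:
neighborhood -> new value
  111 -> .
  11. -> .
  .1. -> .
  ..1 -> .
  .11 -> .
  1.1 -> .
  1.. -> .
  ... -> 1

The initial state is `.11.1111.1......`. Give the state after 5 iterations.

...........11111

iteration 1: ...........11111
iteration 2: 1111111111......
iteration 3: ...........11111  (repeats iteration 1; period 2)
iteration 5: ...........11111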